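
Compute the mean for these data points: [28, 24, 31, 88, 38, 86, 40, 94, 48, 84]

56.1

Step 1: Sum all values: 28 + 24 + 31 + 88 + 38 + 86 + 40 + 94 + 48 + 84 = 561
Step 2: Count the number of values: n = 10
Step 3: Mean = sum / n = 561 / 10 = 56.1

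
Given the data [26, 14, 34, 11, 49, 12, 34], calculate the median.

26

Step 1: Sort the data in ascending order: [11, 12, 14, 26, 34, 34, 49]
Step 2: The number of values is n = 7.
Step 3: Since n is odd, the median is the middle value at position 4: 26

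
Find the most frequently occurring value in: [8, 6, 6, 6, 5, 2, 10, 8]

6

Step 1: Count the frequency of each value:
  2: appears 1 time(s)
  5: appears 1 time(s)
  6: appears 3 time(s)
  8: appears 2 time(s)
  10: appears 1 time(s)
Step 2: The value 6 appears most frequently (3 times).
Step 3: Mode = 6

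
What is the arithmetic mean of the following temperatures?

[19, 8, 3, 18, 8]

11.2

Step 1: Sum all values: 19 + 8 + 3 + 18 + 8 = 56
Step 2: Count the number of values: n = 5
Step 3: Mean = sum / n = 56 / 5 = 11.2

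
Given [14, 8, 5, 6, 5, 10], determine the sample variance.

12.4

Step 1: Compute the mean: (14 + 8 + 5 + 6 + 5 + 10) / 6 = 8
Step 2: Compute squared deviations from the mean:
  (14 - 8)^2 = 36
  (8 - 8)^2 = 0
  (5 - 8)^2 = 9
  (6 - 8)^2 = 4
  (5 - 8)^2 = 9
  (10 - 8)^2 = 4
Step 3: Sum of squared deviations = 62
Step 4: Sample variance = 62 / 5 = 12.4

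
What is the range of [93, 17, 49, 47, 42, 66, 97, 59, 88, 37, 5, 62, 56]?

92

Step 1: Identify the maximum value: max = 97
Step 2: Identify the minimum value: min = 5
Step 3: Range = max - min = 97 - 5 = 92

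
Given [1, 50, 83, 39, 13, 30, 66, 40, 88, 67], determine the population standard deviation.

27.2325

Step 1: Compute the mean: 47.7
Step 2: Sum of squared deviations from the mean: 7416.1
Step 3: Population variance = 7416.1 / 10 = 741.61
Step 4: Standard deviation = sqrt(741.61) = 27.2325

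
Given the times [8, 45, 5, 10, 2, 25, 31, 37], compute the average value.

20.375

Step 1: Sum all values: 8 + 45 + 5 + 10 + 2 + 25 + 31 + 37 = 163
Step 2: Count the number of values: n = 8
Step 3: Mean = sum / n = 163 / 8 = 20.375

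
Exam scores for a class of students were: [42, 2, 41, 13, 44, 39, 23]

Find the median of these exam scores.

39

Step 1: Sort the data in ascending order: [2, 13, 23, 39, 41, 42, 44]
Step 2: The number of values is n = 7.
Step 3: Since n is odd, the median is the middle value at position 4: 39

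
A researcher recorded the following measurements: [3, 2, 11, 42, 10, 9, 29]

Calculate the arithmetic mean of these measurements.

15.1429

Step 1: Sum all values: 3 + 2 + 11 + 42 + 10 + 9 + 29 = 106
Step 2: Count the number of values: n = 7
Step 3: Mean = sum / n = 106 / 7 = 15.1429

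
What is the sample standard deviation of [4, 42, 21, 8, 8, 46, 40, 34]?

17.1958

Step 1: Compute the mean: 25.375
Step 2: Sum of squared deviations from the mean: 2069.875
Step 3: Sample variance = 2069.875 / 7 = 295.6964
Step 4: Standard deviation = sqrt(295.6964) = 17.1958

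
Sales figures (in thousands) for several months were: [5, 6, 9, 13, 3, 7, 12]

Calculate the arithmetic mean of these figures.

7.8571

Step 1: Sum all values: 5 + 6 + 9 + 13 + 3 + 7 + 12 = 55
Step 2: Count the number of values: n = 7
Step 3: Mean = sum / n = 55 / 7 = 7.8571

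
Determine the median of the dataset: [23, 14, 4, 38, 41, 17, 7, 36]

20

Step 1: Sort the data in ascending order: [4, 7, 14, 17, 23, 36, 38, 41]
Step 2: The number of values is n = 8.
Step 3: Since n is even, the median is the average of positions 4 and 5:
  Median = (17 + 23) / 2 = 20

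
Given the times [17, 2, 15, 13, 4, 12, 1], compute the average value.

9.1429

Step 1: Sum all values: 17 + 2 + 15 + 13 + 4 + 12 + 1 = 64
Step 2: Count the number of values: n = 7
Step 3: Mean = sum / n = 64 / 7 = 9.1429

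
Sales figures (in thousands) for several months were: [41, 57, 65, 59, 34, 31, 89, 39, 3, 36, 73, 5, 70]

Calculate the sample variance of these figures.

656.3974

Step 1: Compute the mean: (41 + 57 + 65 + 59 + 34 + 31 + 89 + 39 + 3 + 36 + 73 + 5 + 70) / 13 = 46.3077
Step 2: Compute squared deviations from the mean:
  (41 - 46.3077)^2 = 28.1716
  (57 - 46.3077)^2 = 114.3254
  (65 - 46.3077)^2 = 349.4024
  (59 - 46.3077)^2 = 161.0947
  (34 - 46.3077)^2 = 151.4793
  (31 - 46.3077)^2 = 234.3254
  (89 - 46.3077)^2 = 1822.6331
  (39 - 46.3077)^2 = 53.4024
  (3 - 46.3077)^2 = 1875.5562
  (36 - 46.3077)^2 = 106.2485
  (73 - 46.3077)^2 = 712.4793
  (5 - 46.3077)^2 = 1706.3254
  (70 - 46.3077)^2 = 561.3254
Step 3: Sum of squared deviations = 7876.7692
Step 4: Sample variance = 7876.7692 / 12 = 656.3974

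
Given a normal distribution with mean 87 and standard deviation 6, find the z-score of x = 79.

-1.3333

Step 1: Recall the z-score formula: z = (x - mu) / sigma
Step 2: Substitute values: z = (79 - 87) / 6
Step 3: z = -8 / 6 = -1.3333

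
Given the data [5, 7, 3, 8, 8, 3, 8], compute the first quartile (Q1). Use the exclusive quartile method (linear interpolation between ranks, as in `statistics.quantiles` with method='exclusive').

3

Step 1: Sort the data: [3, 3, 5, 7, 8, 8, 8]
Step 2: n = 7
Step 3: Using the exclusive quartile method:
  Q1 = 3
  Q2 (median) = 7
  Q3 = 8
  IQR = Q3 - Q1 = 8 - 3 = 5
Step 4: Q1 = 3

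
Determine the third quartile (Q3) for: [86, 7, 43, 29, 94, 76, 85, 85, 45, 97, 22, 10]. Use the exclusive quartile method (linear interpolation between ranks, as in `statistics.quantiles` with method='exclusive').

85.75

Step 1: Sort the data: [7, 10, 22, 29, 43, 45, 76, 85, 85, 86, 94, 97]
Step 2: n = 12
Step 3: Using the exclusive quartile method:
  Q1 = 23.75
  Q2 (median) = 60.5
  Q3 = 85.75
  IQR = Q3 - Q1 = 85.75 - 23.75 = 62
Step 4: Q3 = 85.75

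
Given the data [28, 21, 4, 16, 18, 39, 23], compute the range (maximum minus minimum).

35

Step 1: Identify the maximum value: max = 39
Step 2: Identify the minimum value: min = 4
Step 3: Range = max - min = 39 - 4 = 35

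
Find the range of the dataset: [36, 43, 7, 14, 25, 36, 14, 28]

36

Step 1: Identify the maximum value: max = 43
Step 2: Identify the minimum value: min = 7
Step 3: Range = max - min = 43 - 7 = 36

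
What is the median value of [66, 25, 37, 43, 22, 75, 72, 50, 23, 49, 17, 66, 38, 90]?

46

Step 1: Sort the data in ascending order: [17, 22, 23, 25, 37, 38, 43, 49, 50, 66, 66, 72, 75, 90]
Step 2: The number of values is n = 14.
Step 3: Since n is even, the median is the average of positions 7 and 8:
  Median = (43 + 49) / 2 = 46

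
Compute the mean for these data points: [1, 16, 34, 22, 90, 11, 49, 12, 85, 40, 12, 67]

36.5833

Step 1: Sum all values: 1 + 16 + 34 + 22 + 90 + 11 + 49 + 12 + 85 + 40 + 12 + 67 = 439
Step 2: Count the number of values: n = 12
Step 3: Mean = sum / n = 439 / 12 = 36.5833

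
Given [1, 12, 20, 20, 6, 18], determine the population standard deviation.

7.2667

Step 1: Compute the mean: 12.8333
Step 2: Sum of squared deviations from the mean: 316.8333
Step 3: Population variance = 316.8333 / 6 = 52.8056
Step 4: Standard deviation = sqrt(52.8056) = 7.2667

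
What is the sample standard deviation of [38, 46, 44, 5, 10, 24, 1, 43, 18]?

17.8333

Step 1: Compute the mean: 25.4444
Step 2: Sum of squared deviations from the mean: 2544.2222
Step 3: Sample variance = 2544.2222 / 8 = 318.0278
Step 4: Standard deviation = sqrt(318.0278) = 17.8333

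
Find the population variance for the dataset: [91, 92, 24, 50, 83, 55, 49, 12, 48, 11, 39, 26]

739.0556

Step 1: Compute the mean: (91 + 92 + 24 + 50 + 83 + 55 + 49 + 12 + 48 + 11 + 39 + 26) / 12 = 48.3333
Step 2: Compute squared deviations from the mean:
  (91 - 48.3333)^2 = 1820.4444
  (92 - 48.3333)^2 = 1906.7778
  (24 - 48.3333)^2 = 592.1111
  (50 - 48.3333)^2 = 2.7778
  (83 - 48.3333)^2 = 1201.7778
  (55 - 48.3333)^2 = 44.4444
  (49 - 48.3333)^2 = 0.4444
  (12 - 48.3333)^2 = 1320.1111
  (48 - 48.3333)^2 = 0.1111
  (11 - 48.3333)^2 = 1393.7778
  (39 - 48.3333)^2 = 87.1111
  (26 - 48.3333)^2 = 498.7778
Step 3: Sum of squared deviations = 8868.6667
Step 4: Population variance = 8868.6667 / 12 = 739.0556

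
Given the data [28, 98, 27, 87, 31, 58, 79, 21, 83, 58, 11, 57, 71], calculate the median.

58

Step 1: Sort the data in ascending order: [11, 21, 27, 28, 31, 57, 58, 58, 71, 79, 83, 87, 98]
Step 2: The number of values is n = 13.
Step 3: Since n is odd, the median is the middle value at position 7: 58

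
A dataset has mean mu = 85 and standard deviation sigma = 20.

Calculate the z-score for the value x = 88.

0.15

Step 1: Recall the z-score formula: z = (x - mu) / sigma
Step 2: Substitute values: z = (88 - 85) / 20
Step 3: z = 3 / 20 = 0.15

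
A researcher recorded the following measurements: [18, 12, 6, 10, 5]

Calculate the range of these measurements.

13

Step 1: Identify the maximum value: max = 18
Step 2: Identify the minimum value: min = 5
Step 3: Range = max - min = 18 - 5 = 13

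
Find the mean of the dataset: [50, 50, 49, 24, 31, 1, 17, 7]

28.625

Step 1: Sum all values: 50 + 50 + 49 + 24 + 31 + 1 + 17 + 7 = 229
Step 2: Count the number of values: n = 8
Step 3: Mean = sum / n = 229 / 8 = 28.625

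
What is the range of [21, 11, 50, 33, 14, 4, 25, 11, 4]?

46

Step 1: Identify the maximum value: max = 50
Step 2: Identify the minimum value: min = 4
Step 3: Range = max - min = 50 - 4 = 46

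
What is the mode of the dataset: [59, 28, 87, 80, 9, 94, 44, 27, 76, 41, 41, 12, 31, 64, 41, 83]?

41

Step 1: Count the frequency of each value:
  9: appears 1 time(s)
  12: appears 1 time(s)
  27: appears 1 time(s)
  28: appears 1 time(s)
  31: appears 1 time(s)
  41: appears 3 time(s)
  44: appears 1 time(s)
  59: appears 1 time(s)
  64: appears 1 time(s)
  76: appears 1 time(s)
  80: appears 1 time(s)
  83: appears 1 time(s)
  87: appears 1 time(s)
  94: appears 1 time(s)
Step 2: The value 41 appears most frequently (3 times).
Step 3: Mode = 41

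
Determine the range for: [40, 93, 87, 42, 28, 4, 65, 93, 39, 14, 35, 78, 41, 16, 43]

89

Step 1: Identify the maximum value: max = 93
Step 2: Identify the minimum value: min = 4
Step 3: Range = max - min = 93 - 4 = 89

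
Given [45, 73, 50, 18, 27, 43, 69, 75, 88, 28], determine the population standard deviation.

22.4597

Step 1: Compute the mean: 51.6
Step 2: Sum of squared deviations from the mean: 5044.4
Step 3: Population variance = 5044.4 / 10 = 504.44
Step 4: Standard deviation = sqrt(504.44) = 22.4597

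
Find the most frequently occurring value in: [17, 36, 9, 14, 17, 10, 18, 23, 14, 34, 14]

14

Step 1: Count the frequency of each value:
  9: appears 1 time(s)
  10: appears 1 time(s)
  14: appears 3 time(s)
  17: appears 2 time(s)
  18: appears 1 time(s)
  23: appears 1 time(s)
  34: appears 1 time(s)
  36: appears 1 time(s)
Step 2: The value 14 appears most frequently (3 times).
Step 3: Mode = 14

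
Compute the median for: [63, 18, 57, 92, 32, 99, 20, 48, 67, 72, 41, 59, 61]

59

Step 1: Sort the data in ascending order: [18, 20, 32, 41, 48, 57, 59, 61, 63, 67, 72, 92, 99]
Step 2: The number of values is n = 13.
Step 3: Since n is odd, the median is the middle value at position 7: 59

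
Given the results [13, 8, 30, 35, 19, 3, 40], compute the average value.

21.1429

Step 1: Sum all values: 13 + 8 + 30 + 35 + 19 + 3 + 40 = 148
Step 2: Count the number of values: n = 7
Step 3: Mean = sum / n = 148 / 7 = 21.1429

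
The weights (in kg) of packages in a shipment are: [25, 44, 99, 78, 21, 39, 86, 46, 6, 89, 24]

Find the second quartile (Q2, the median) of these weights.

44

Step 1: Sort the data: [6, 21, 24, 25, 39, 44, 46, 78, 86, 89, 99]
Step 2: n = 11
Step 3: Q2 is the median. Since n is odd, it is the middle value at position 6: 44
Step 4: Q2 = 44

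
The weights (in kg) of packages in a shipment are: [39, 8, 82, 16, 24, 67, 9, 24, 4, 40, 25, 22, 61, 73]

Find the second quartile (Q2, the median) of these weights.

24.5

Step 1: Sort the data: [4, 8, 9, 16, 22, 24, 24, 25, 39, 40, 61, 67, 73, 82]
Step 2: n = 14
Step 3: Q2 is the median. Since n is even, it is the average of the values at positions 7 and 8:
  Q2 = (24 + 25) / 2 = 24.5
Step 4: Q2 = 24.5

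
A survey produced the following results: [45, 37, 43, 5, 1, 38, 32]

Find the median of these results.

37

Step 1: Sort the data in ascending order: [1, 5, 32, 37, 38, 43, 45]
Step 2: The number of values is n = 7.
Step 3: Since n is odd, the median is the middle value at position 4: 37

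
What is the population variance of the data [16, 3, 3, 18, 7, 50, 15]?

225.7143

Step 1: Compute the mean: (16 + 3 + 3 + 18 + 7 + 50 + 15) / 7 = 16
Step 2: Compute squared deviations from the mean:
  (16 - 16)^2 = 0
  (3 - 16)^2 = 169
  (3 - 16)^2 = 169
  (18 - 16)^2 = 4
  (7 - 16)^2 = 81
  (50 - 16)^2 = 1156
  (15 - 16)^2 = 1
Step 3: Sum of squared deviations = 1580
Step 4: Population variance = 1580 / 7 = 225.7143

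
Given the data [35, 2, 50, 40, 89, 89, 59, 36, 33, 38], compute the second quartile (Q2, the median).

39

Step 1: Sort the data: [2, 33, 35, 36, 38, 40, 50, 59, 89, 89]
Step 2: n = 10
Step 3: Q2 is the median. Since n is even, it is the average of the values at positions 5 and 6:
  Q2 = (38 + 40) / 2 = 39
Step 4: Q2 = 39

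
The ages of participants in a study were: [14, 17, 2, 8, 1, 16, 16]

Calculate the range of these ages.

16

Step 1: Identify the maximum value: max = 17
Step 2: Identify the minimum value: min = 1
Step 3: Range = max - min = 17 - 1 = 16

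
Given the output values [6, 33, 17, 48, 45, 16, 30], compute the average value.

27.8571

Step 1: Sum all values: 6 + 33 + 17 + 48 + 45 + 16 + 30 = 195
Step 2: Count the number of values: n = 7
Step 3: Mean = sum / n = 195 / 7 = 27.8571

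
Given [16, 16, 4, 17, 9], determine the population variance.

25.84

Step 1: Compute the mean: (16 + 16 + 4 + 17 + 9) / 5 = 12.4
Step 2: Compute squared deviations from the mean:
  (16 - 12.4)^2 = 12.96
  (16 - 12.4)^2 = 12.96
  (4 - 12.4)^2 = 70.56
  (17 - 12.4)^2 = 21.16
  (9 - 12.4)^2 = 11.56
Step 3: Sum of squared deviations = 129.2
Step 4: Population variance = 129.2 / 5 = 25.84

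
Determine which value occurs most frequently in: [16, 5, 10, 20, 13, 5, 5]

5

Step 1: Count the frequency of each value:
  5: appears 3 time(s)
  10: appears 1 time(s)
  13: appears 1 time(s)
  16: appears 1 time(s)
  20: appears 1 time(s)
Step 2: The value 5 appears most frequently (3 times).
Step 3: Mode = 5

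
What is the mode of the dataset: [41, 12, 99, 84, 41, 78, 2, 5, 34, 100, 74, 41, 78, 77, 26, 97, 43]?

41

Step 1: Count the frequency of each value:
  2: appears 1 time(s)
  5: appears 1 time(s)
  12: appears 1 time(s)
  26: appears 1 time(s)
  34: appears 1 time(s)
  41: appears 3 time(s)
  43: appears 1 time(s)
  74: appears 1 time(s)
  77: appears 1 time(s)
  78: appears 2 time(s)
  84: appears 1 time(s)
  97: appears 1 time(s)
  99: appears 1 time(s)
  100: appears 1 time(s)
Step 2: The value 41 appears most frequently (3 times).
Step 3: Mode = 41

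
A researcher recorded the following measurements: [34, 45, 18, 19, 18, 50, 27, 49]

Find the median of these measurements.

30.5

Step 1: Sort the data in ascending order: [18, 18, 19, 27, 34, 45, 49, 50]
Step 2: The number of values is n = 8.
Step 3: Since n is even, the median is the average of positions 4 and 5:
  Median = (27 + 34) / 2 = 30.5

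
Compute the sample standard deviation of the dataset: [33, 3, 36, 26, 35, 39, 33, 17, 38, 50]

13.0299

Step 1: Compute the mean: 31
Step 2: Sum of squared deviations from the mean: 1528
Step 3: Sample variance = 1528 / 9 = 169.7778
Step 4: Standard deviation = sqrt(169.7778) = 13.0299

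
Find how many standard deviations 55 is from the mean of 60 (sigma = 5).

-1

Step 1: Recall the z-score formula: z = (x - mu) / sigma
Step 2: Substitute values: z = (55 - 60) / 5
Step 3: z = -5 / 5 = -1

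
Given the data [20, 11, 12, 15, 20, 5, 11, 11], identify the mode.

11

Step 1: Count the frequency of each value:
  5: appears 1 time(s)
  11: appears 3 time(s)
  12: appears 1 time(s)
  15: appears 1 time(s)
  20: appears 2 time(s)
Step 2: The value 11 appears most frequently (3 times).
Step 3: Mode = 11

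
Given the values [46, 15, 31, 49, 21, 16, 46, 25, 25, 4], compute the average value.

27.8

Step 1: Sum all values: 46 + 15 + 31 + 49 + 21 + 16 + 46 + 25 + 25 + 4 = 278
Step 2: Count the number of values: n = 10
Step 3: Mean = sum / n = 278 / 10 = 27.8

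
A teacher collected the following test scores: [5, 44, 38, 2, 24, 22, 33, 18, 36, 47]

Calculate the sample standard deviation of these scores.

15.4593

Step 1: Compute the mean: 26.9
Step 2: Sum of squared deviations from the mean: 2150.9
Step 3: Sample variance = 2150.9 / 9 = 238.9889
Step 4: Standard deviation = sqrt(238.9889) = 15.4593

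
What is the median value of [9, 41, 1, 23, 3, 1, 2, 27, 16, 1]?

6

Step 1: Sort the data in ascending order: [1, 1, 1, 2, 3, 9, 16, 23, 27, 41]
Step 2: The number of values is n = 10.
Step 3: Since n is even, the median is the average of positions 5 and 6:
  Median = (3 + 9) / 2 = 6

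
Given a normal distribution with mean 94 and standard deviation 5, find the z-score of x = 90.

-0.8

Step 1: Recall the z-score formula: z = (x - mu) / sigma
Step 2: Substitute values: z = (90 - 94) / 5
Step 3: z = -4 / 5 = -0.8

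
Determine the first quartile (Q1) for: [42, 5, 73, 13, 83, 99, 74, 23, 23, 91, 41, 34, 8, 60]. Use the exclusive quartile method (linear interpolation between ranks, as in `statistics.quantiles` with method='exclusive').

20.5

Step 1: Sort the data: [5, 8, 13, 23, 23, 34, 41, 42, 60, 73, 74, 83, 91, 99]
Step 2: n = 14
Step 3: Using the exclusive quartile method:
  Q1 = 20.5
  Q2 (median) = 41.5
  Q3 = 76.25
  IQR = Q3 - Q1 = 76.25 - 20.5 = 55.75
Step 4: Q1 = 20.5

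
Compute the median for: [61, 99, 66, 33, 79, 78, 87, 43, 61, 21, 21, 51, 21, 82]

61

Step 1: Sort the data in ascending order: [21, 21, 21, 33, 43, 51, 61, 61, 66, 78, 79, 82, 87, 99]
Step 2: The number of values is n = 14.
Step 3: Since n is even, the median is the average of positions 7 and 8:
  Median = (61 + 61) / 2 = 61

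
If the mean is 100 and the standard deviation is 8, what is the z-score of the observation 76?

-3

Step 1: Recall the z-score formula: z = (x - mu) / sigma
Step 2: Substitute values: z = (76 - 100) / 8
Step 3: z = -24 / 8 = -3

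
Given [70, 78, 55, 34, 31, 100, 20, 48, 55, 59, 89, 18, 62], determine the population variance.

589.1361

Step 1: Compute the mean: (70 + 78 + 55 + 34 + 31 + 100 + 20 + 48 + 55 + 59 + 89 + 18 + 62) / 13 = 55.3077
Step 2: Compute squared deviations from the mean:
  (70 - 55.3077)^2 = 215.8639
  (78 - 55.3077)^2 = 514.9408
  (55 - 55.3077)^2 = 0.0947
  (34 - 55.3077)^2 = 454.0178
  (31 - 55.3077)^2 = 590.8639
  (100 - 55.3077)^2 = 1997.4024
  (20 - 55.3077)^2 = 1246.6331
  (48 - 55.3077)^2 = 53.4024
  (55 - 55.3077)^2 = 0.0947
  (59 - 55.3077)^2 = 13.6331
  (89 - 55.3077)^2 = 1135.1716
  (18 - 55.3077)^2 = 1391.8639
  (62 - 55.3077)^2 = 44.787
Step 3: Sum of squared deviations = 7658.7692
Step 4: Population variance = 7658.7692 / 13 = 589.1361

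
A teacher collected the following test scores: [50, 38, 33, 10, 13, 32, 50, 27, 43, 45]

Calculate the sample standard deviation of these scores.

14.1457

Step 1: Compute the mean: 34.1
Step 2: Sum of squared deviations from the mean: 1800.9
Step 3: Sample variance = 1800.9 / 9 = 200.1
Step 4: Standard deviation = sqrt(200.1) = 14.1457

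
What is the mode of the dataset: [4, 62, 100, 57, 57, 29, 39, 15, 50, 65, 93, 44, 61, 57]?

57

Step 1: Count the frequency of each value:
  4: appears 1 time(s)
  15: appears 1 time(s)
  29: appears 1 time(s)
  39: appears 1 time(s)
  44: appears 1 time(s)
  50: appears 1 time(s)
  57: appears 3 time(s)
  61: appears 1 time(s)
  62: appears 1 time(s)
  65: appears 1 time(s)
  93: appears 1 time(s)
  100: appears 1 time(s)
Step 2: The value 57 appears most frequently (3 times).
Step 3: Mode = 57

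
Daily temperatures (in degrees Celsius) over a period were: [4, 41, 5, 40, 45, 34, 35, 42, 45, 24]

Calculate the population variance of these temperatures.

217.05

Step 1: Compute the mean: (4 + 41 + 5 + 40 + 45 + 34 + 35 + 42 + 45 + 24) / 10 = 31.5
Step 2: Compute squared deviations from the mean:
  (4 - 31.5)^2 = 756.25
  (41 - 31.5)^2 = 90.25
  (5 - 31.5)^2 = 702.25
  (40 - 31.5)^2 = 72.25
  (45 - 31.5)^2 = 182.25
  (34 - 31.5)^2 = 6.25
  (35 - 31.5)^2 = 12.25
  (42 - 31.5)^2 = 110.25
  (45 - 31.5)^2 = 182.25
  (24 - 31.5)^2 = 56.25
Step 3: Sum of squared deviations = 2170.5
Step 4: Population variance = 2170.5 / 10 = 217.05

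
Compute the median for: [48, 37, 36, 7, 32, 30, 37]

36

Step 1: Sort the data in ascending order: [7, 30, 32, 36, 37, 37, 48]
Step 2: The number of values is n = 7.
Step 3: Since n is odd, the median is the middle value at position 4: 36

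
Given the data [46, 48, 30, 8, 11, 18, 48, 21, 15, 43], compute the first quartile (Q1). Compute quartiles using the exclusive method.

14

Step 1: Sort the data: [8, 11, 15, 18, 21, 30, 43, 46, 48, 48]
Step 2: n = 10
Step 3: Using the exclusive quartile method:
  Q1 = 14
  Q2 (median) = 25.5
  Q3 = 46.5
  IQR = Q3 - Q1 = 46.5 - 14 = 32.5
Step 4: Q1 = 14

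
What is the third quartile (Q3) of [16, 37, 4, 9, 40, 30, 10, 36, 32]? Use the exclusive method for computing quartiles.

36.5

Step 1: Sort the data: [4, 9, 10, 16, 30, 32, 36, 37, 40]
Step 2: n = 9
Step 3: Using the exclusive quartile method:
  Q1 = 9.5
  Q2 (median) = 30
  Q3 = 36.5
  IQR = Q3 - Q1 = 36.5 - 9.5 = 27
Step 4: Q3 = 36.5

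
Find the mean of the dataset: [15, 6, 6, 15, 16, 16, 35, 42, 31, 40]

22.2

Step 1: Sum all values: 15 + 6 + 6 + 15 + 16 + 16 + 35 + 42 + 31 + 40 = 222
Step 2: Count the number of values: n = 10
Step 3: Mean = sum / n = 222 / 10 = 22.2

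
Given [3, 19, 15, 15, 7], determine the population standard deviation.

5.8788

Step 1: Compute the mean: 11.8
Step 2: Sum of squared deviations from the mean: 172.8
Step 3: Population variance = 172.8 / 5 = 34.56
Step 4: Standard deviation = sqrt(34.56) = 5.8788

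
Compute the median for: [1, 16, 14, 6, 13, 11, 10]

11

Step 1: Sort the data in ascending order: [1, 6, 10, 11, 13, 14, 16]
Step 2: The number of values is n = 7.
Step 3: Since n is odd, the median is the middle value at position 4: 11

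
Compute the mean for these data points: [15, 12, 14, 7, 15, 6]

11.5

Step 1: Sum all values: 15 + 12 + 14 + 7 + 15 + 6 = 69
Step 2: Count the number of values: n = 6
Step 3: Mean = sum / n = 69 / 6 = 11.5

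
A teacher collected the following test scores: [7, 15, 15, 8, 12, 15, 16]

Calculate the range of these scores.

9

Step 1: Identify the maximum value: max = 16
Step 2: Identify the minimum value: min = 7
Step 3: Range = max - min = 16 - 7 = 9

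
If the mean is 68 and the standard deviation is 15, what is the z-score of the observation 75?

0.4667

Step 1: Recall the z-score formula: z = (x - mu) / sigma
Step 2: Substitute values: z = (75 - 68) / 15
Step 3: z = 7 / 15 = 0.4667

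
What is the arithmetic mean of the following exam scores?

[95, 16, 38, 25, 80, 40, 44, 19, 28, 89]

47.4

Step 1: Sum all values: 95 + 16 + 38 + 25 + 80 + 40 + 44 + 19 + 28 + 89 = 474
Step 2: Count the number of values: n = 10
Step 3: Mean = sum / n = 474 / 10 = 47.4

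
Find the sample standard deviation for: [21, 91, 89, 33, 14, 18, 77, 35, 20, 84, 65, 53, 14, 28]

29.6592

Step 1: Compute the mean: 45.8571
Step 2: Sum of squared deviations from the mean: 11435.7143
Step 3: Sample variance = 11435.7143 / 13 = 879.6703
Step 4: Standard deviation = sqrt(879.6703) = 29.6592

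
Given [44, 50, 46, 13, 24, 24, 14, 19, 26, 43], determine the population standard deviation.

13.3195

Step 1: Compute the mean: 30.3
Step 2: Sum of squared deviations from the mean: 1774.1
Step 3: Population variance = 1774.1 / 10 = 177.41
Step 4: Standard deviation = sqrt(177.41) = 13.3195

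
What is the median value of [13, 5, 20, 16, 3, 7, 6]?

7

Step 1: Sort the data in ascending order: [3, 5, 6, 7, 13, 16, 20]
Step 2: The number of values is n = 7.
Step 3: Since n is odd, the median is the middle value at position 4: 7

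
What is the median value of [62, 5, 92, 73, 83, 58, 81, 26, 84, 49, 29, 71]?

66.5

Step 1: Sort the data in ascending order: [5, 26, 29, 49, 58, 62, 71, 73, 81, 83, 84, 92]
Step 2: The number of values is n = 12.
Step 3: Since n is even, the median is the average of positions 6 and 7:
  Median = (62 + 71) / 2 = 66.5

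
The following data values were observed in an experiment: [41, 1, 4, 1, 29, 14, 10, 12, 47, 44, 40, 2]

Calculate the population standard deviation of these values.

17.6232

Step 1: Compute the mean: 20.4167
Step 2: Sum of squared deviations from the mean: 3726.9167
Step 3: Population variance = 3726.9167 / 12 = 310.5764
Step 4: Standard deviation = sqrt(310.5764) = 17.6232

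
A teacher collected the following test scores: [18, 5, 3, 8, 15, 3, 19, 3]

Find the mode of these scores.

3

Step 1: Count the frequency of each value:
  3: appears 3 time(s)
  5: appears 1 time(s)
  8: appears 1 time(s)
  15: appears 1 time(s)
  18: appears 1 time(s)
  19: appears 1 time(s)
Step 2: The value 3 appears most frequently (3 times).
Step 3: Mode = 3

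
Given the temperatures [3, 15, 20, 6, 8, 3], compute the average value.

9.1667

Step 1: Sum all values: 3 + 15 + 20 + 6 + 8 + 3 = 55
Step 2: Count the number of values: n = 6
Step 3: Mean = sum / n = 55 / 6 = 9.1667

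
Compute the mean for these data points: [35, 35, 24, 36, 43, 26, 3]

28.8571

Step 1: Sum all values: 35 + 35 + 24 + 36 + 43 + 26 + 3 = 202
Step 2: Count the number of values: n = 7
Step 3: Mean = sum / n = 202 / 7 = 28.8571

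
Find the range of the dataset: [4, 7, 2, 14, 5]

12

Step 1: Identify the maximum value: max = 14
Step 2: Identify the minimum value: min = 2
Step 3: Range = max - min = 14 - 2 = 12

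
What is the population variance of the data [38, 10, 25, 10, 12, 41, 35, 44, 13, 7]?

195.05

Step 1: Compute the mean: (38 + 10 + 25 + 10 + 12 + 41 + 35 + 44 + 13 + 7) / 10 = 23.5
Step 2: Compute squared deviations from the mean:
  (38 - 23.5)^2 = 210.25
  (10 - 23.5)^2 = 182.25
  (25 - 23.5)^2 = 2.25
  (10 - 23.5)^2 = 182.25
  (12 - 23.5)^2 = 132.25
  (41 - 23.5)^2 = 306.25
  (35 - 23.5)^2 = 132.25
  (44 - 23.5)^2 = 420.25
  (13 - 23.5)^2 = 110.25
  (7 - 23.5)^2 = 272.25
Step 3: Sum of squared deviations = 1950.5
Step 4: Population variance = 1950.5 / 10 = 195.05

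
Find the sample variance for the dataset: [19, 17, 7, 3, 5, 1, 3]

51.8095

Step 1: Compute the mean: (19 + 17 + 7 + 3 + 5 + 1 + 3) / 7 = 7.8571
Step 2: Compute squared deviations from the mean:
  (19 - 7.8571)^2 = 124.1633
  (17 - 7.8571)^2 = 83.5918
  (7 - 7.8571)^2 = 0.7347
  (3 - 7.8571)^2 = 23.5918
  (5 - 7.8571)^2 = 8.1633
  (1 - 7.8571)^2 = 47.0204
  (3 - 7.8571)^2 = 23.5918
Step 3: Sum of squared deviations = 310.8571
Step 4: Sample variance = 310.8571 / 6 = 51.8095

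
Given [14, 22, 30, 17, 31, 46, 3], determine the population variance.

165.6327

Step 1: Compute the mean: (14 + 22 + 30 + 17 + 31 + 46 + 3) / 7 = 23.2857
Step 2: Compute squared deviations from the mean:
  (14 - 23.2857)^2 = 86.2245
  (22 - 23.2857)^2 = 1.6531
  (30 - 23.2857)^2 = 45.0816
  (17 - 23.2857)^2 = 39.5102
  (31 - 23.2857)^2 = 59.5102
  (46 - 23.2857)^2 = 515.9388
  (3 - 23.2857)^2 = 411.5102
Step 3: Sum of squared deviations = 1159.4286
Step 4: Population variance = 1159.4286 / 7 = 165.6327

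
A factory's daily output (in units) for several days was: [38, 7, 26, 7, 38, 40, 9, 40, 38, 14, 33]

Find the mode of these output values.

38

Step 1: Count the frequency of each value:
  7: appears 2 time(s)
  9: appears 1 time(s)
  14: appears 1 time(s)
  26: appears 1 time(s)
  33: appears 1 time(s)
  38: appears 3 time(s)
  40: appears 2 time(s)
Step 2: The value 38 appears most frequently (3 times).
Step 3: Mode = 38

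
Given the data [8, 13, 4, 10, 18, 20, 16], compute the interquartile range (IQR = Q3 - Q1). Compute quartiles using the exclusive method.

10

Step 1: Sort the data: [4, 8, 10, 13, 16, 18, 20]
Step 2: n = 7
Step 3: Using the exclusive quartile method:
  Q1 = 8
  Q2 (median) = 13
  Q3 = 18
  IQR = Q3 - Q1 = 18 - 8 = 10
Step 4: IQR = 10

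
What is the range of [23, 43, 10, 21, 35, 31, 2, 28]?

41

Step 1: Identify the maximum value: max = 43
Step 2: Identify the minimum value: min = 2
Step 3: Range = max - min = 43 - 2 = 41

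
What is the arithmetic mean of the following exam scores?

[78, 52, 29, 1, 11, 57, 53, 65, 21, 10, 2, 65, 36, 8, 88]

38.4

Step 1: Sum all values: 78 + 52 + 29 + 1 + 11 + 57 + 53 + 65 + 21 + 10 + 2 + 65 + 36 + 8 + 88 = 576
Step 2: Count the number of values: n = 15
Step 3: Mean = sum / n = 576 / 15 = 38.4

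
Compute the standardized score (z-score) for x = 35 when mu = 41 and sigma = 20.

-0.3

Step 1: Recall the z-score formula: z = (x - mu) / sigma
Step 2: Substitute values: z = (35 - 41) / 20
Step 3: z = -6 / 20 = -0.3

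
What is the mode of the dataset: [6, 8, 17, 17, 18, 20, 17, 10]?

17

Step 1: Count the frequency of each value:
  6: appears 1 time(s)
  8: appears 1 time(s)
  10: appears 1 time(s)
  17: appears 3 time(s)
  18: appears 1 time(s)
  20: appears 1 time(s)
Step 2: The value 17 appears most frequently (3 times).
Step 3: Mode = 17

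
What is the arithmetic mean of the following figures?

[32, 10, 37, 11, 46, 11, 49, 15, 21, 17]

24.9

Step 1: Sum all values: 32 + 10 + 37 + 11 + 46 + 11 + 49 + 15 + 21 + 17 = 249
Step 2: Count the number of values: n = 10
Step 3: Mean = sum / n = 249 / 10 = 24.9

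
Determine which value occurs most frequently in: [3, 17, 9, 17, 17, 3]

17

Step 1: Count the frequency of each value:
  3: appears 2 time(s)
  9: appears 1 time(s)
  17: appears 3 time(s)
Step 2: The value 17 appears most frequently (3 times).
Step 3: Mode = 17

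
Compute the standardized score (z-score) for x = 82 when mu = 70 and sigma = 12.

1

Step 1: Recall the z-score formula: z = (x - mu) / sigma
Step 2: Substitute values: z = (82 - 70) / 12
Step 3: z = 12 / 12 = 1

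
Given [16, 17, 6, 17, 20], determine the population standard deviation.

4.7917

Step 1: Compute the mean: 15.2
Step 2: Sum of squared deviations from the mean: 114.8
Step 3: Population variance = 114.8 / 5 = 22.96
Step 4: Standard deviation = sqrt(22.96) = 4.7917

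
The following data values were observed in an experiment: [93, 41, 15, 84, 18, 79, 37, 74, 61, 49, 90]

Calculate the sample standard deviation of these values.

28.0895

Step 1: Compute the mean: 58.2727
Step 2: Sum of squared deviations from the mean: 7890.1818
Step 3: Sample variance = 7890.1818 / 10 = 789.0182
Step 4: Standard deviation = sqrt(789.0182) = 28.0895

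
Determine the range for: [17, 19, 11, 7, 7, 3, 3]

16

Step 1: Identify the maximum value: max = 19
Step 2: Identify the minimum value: min = 3
Step 3: Range = max - min = 19 - 3 = 16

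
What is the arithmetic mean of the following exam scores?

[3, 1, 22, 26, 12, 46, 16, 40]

20.75

Step 1: Sum all values: 3 + 1 + 22 + 26 + 12 + 46 + 16 + 40 = 166
Step 2: Count the number of values: n = 8
Step 3: Mean = sum / n = 166 / 8 = 20.75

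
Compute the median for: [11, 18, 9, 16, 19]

16

Step 1: Sort the data in ascending order: [9, 11, 16, 18, 19]
Step 2: The number of values is n = 5.
Step 3: Since n is odd, the median is the middle value at position 3: 16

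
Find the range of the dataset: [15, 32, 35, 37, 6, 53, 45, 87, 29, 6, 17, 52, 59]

81

Step 1: Identify the maximum value: max = 87
Step 2: Identify the minimum value: min = 6
Step 3: Range = max - min = 87 - 6 = 81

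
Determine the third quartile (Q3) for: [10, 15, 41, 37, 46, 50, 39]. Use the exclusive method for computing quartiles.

46

Step 1: Sort the data: [10, 15, 37, 39, 41, 46, 50]
Step 2: n = 7
Step 3: Using the exclusive quartile method:
  Q1 = 15
  Q2 (median) = 39
  Q3 = 46
  IQR = Q3 - Q1 = 46 - 15 = 31
Step 4: Q3 = 46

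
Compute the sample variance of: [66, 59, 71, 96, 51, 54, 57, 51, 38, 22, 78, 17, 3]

663.1667

Step 1: Compute the mean: (66 + 59 + 71 + 96 + 51 + 54 + 57 + 51 + 38 + 22 + 78 + 17 + 3) / 13 = 51
Step 2: Compute squared deviations from the mean:
  (66 - 51)^2 = 225
  (59 - 51)^2 = 64
  (71 - 51)^2 = 400
  (96 - 51)^2 = 2025
  (51 - 51)^2 = 0
  (54 - 51)^2 = 9
  (57 - 51)^2 = 36
  (51 - 51)^2 = 0
  (38 - 51)^2 = 169
  (22 - 51)^2 = 841
  (78 - 51)^2 = 729
  (17 - 51)^2 = 1156
  (3 - 51)^2 = 2304
Step 3: Sum of squared deviations = 7958
Step 4: Sample variance = 7958 / 12 = 663.1667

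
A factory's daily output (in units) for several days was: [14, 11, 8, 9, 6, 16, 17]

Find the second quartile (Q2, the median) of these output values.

11

Step 1: Sort the data: [6, 8, 9, 11, 14, 16, 17]
Step 2: n = 7
Step 3: Q2 is the median. Since n is odd, it is the middle value at position 4: 11
Step 4: Q2 = 11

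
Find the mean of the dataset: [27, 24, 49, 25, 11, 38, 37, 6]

27.125

Step 1: Sum all values: 27 + 24 + 49 + 25 + 11 + 38 + 37 + 6 = 217
Step 2: Count the number of values: n = 8
Step 3: Mean = sum / n = 217 / 8 = 27.125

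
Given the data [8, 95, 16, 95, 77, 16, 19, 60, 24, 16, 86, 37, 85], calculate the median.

37

Step 1: Sort the data in ascending order: [8, 16, 16, 16, 19, 24, 37, 60, 77, 85, 86, 95, 95]
Step 2: The number of values is n = 13.
Step 3: Since n is odd, the median is the middle value at position 7: 37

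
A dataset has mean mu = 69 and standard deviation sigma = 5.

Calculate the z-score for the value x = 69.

0

Step 1: Recall the z-score formula: z = (x - mu) / sigma
Step 2: Substitute values: z = (69 - 69) / 5
Step 3: z = 0 / 5 = 0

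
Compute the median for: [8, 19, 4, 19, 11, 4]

9.5

Step 1: Sort the data in ascending order: [4, 4, 8, 11, 19, 19]
Step 2: The number of values is n = 6.
Step 3: Since n is even, the median is the average of positions 3 and 4:
  Median = (8 + 11) / 2 = 9.5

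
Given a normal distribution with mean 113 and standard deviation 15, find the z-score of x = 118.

0.3333

Step 1: Recall the z-score formula: z = (x - mu) / sigma
Step 2: Substitute values: z = (118 - 113) / 15
Step 3: z = 5 / 15 = 0.3333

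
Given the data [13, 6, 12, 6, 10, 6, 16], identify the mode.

6

Step 1: Count the frequency of each value:
  6: appears 3 time(s)
  10: appears 1 time(s)
  12: appears 1 time(s)
  13: appears 1 time(s)
  16: appears 1 time(s)
Step 2: The value 6 appears most frequently (3 times).
Step 3: Mode = 6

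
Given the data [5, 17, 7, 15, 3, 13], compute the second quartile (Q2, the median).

10

Step 1: Sort the data: [3, 5, 7, 13, 15, 17]
Step 2: n = 6
Step 3: Q2 is the median. Since n is even, it is the average of the values at positions 3 and 4:
  Q2 = (7 + 13) / 2 = 10
Step 4: Q2 = 10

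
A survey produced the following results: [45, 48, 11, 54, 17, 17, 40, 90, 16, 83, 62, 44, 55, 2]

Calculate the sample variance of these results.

710.5275

Step 1: Compute the mean: (45 + 48 + 11 + 54 + 17 + 17 + 40 + 90 + 16 + 83 + 62 + 44 + 55 + 2) / 14 = 41.7143
Step 2: Compute squared deviations from the mean:
  (45 - 41.7143)^2 = 10.7959
  (48 - 41.7143)^2 = 39.5102
  (11 - 41.7143)^2 = 943.3673
  (54 - 41.7143)^2 = 150.9388
  (17 - 41.7143)^2 = 610.7959
  (17 - 41.7143)^2 = 610.7959
  (40 - 41.7143)^2 = 2.9388
  (90 - 41.7143)^2 = 2331.5102
  (16 - 41.7143)^2 = 661.2245
  (83 - 41.7143)^2 = 1704.5102
  (62 - 41.7143)^2 = 411.5102
  (44 - 41.7143)^2 = 5.2245
  (55 - 41.7143)^2 = 176.5102
  (2 - 41.7143)^2 = 1577.2245
Step 3: Sum of squared deviations = 9236.8571
Step 4: Sample variance = 9236.8571 / 13 = 710.5275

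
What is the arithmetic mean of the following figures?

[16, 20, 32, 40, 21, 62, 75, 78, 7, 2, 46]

36.2727

Step 1: Sum all values: 16 + 20 + 32 + 40 + 21 + 62 + 75 + 78 + 7 + 2 + 46 = 399
Step 2: Count the number of values: n = 11
Step 3: Mean = sum / n = 399 / 11 = 36.2727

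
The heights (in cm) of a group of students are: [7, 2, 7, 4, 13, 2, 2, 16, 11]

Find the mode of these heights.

2

Step 1: Count the frequency of each value:
  2: appears 3 time(s)
  4: appears 1 time(s)
  7: appears 2 time(s)
  11: appears 1 time(s)
  13: appears 1 time(s)
  16: appears 1 time(s)
Step 2: The value 2 appears most frequently (3 times).
Step 3: Mode = 2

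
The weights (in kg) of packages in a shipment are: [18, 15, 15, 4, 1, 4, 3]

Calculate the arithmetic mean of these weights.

8.5714

Step 1: Sum all values: 18 + 15 + 15 + 4 + 1 + 4 + 3 = 60
Step 2: Count the number of values: n = 7
Step 3: Mean = sum / n = 60 / 7 = 8.5714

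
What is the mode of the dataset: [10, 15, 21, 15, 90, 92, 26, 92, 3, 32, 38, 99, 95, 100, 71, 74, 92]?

92

Step 1: Count the frequency of each value:
  3: appears 1 time(s)
  10: appears 1 time(s)
  15: appears 2 time(s)
  21: appears 1 time(s)
  26: appears 1 time(s)
  32: appears 1 time(s)
  38: appears 1 time(s)
  71: appears 1 time(s)
  74: appears 1 time(s)
  90: appears 1 time(s)
  92: appears 3 time(s)
  95: appears 1 time(s)
  99: appears 1 time(s)
  100: appears 1 time(s)
Step 2: The value 92 appears most frequently (3 times).
Step 3: Mode = 92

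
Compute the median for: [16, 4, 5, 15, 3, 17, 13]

13

Step 1: Sort the data in ascending order: [3, 4, 5, 13, 15, 16, 17]
Step 2: The number of values is n = 7.
Step 3: Since n is odd, the median is the middle value at position 4: 13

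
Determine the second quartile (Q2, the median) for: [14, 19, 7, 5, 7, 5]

7

Step 1: Sort the data: [5, 5, 7, 7, 14, 19]
Step 2: n = 6
Step 3: Q2 is the median. Since n is even, it is the average of the values at positions 3 and 4:
  Q2 = (7 + 7) / 2 = 7
Step 4: Q2 = 7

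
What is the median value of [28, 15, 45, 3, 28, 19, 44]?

28

Step 1: Sort the data in ascending order: [3, 15, 19, 28, 28, 44, 45]
Step 2: The number of values is n = 7.
Step 3: Since n is odd, the median is the middle value at position 4: 28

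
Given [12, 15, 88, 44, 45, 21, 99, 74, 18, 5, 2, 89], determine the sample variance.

1292.7879

Step 1: Compute the mean: (12 + 15 + 88 + 44 + 45 + 21 + 99 + 74 + 18 + 5 + 2 + 89) / 12 = 42.6667
Step 2: Compute squared deviations from the mean:
  (12 - 42.6667)^2 = 940.4444
  (15 - 42.6667)^2 = 765.4444
  (88 - 42.6667)^2 = 2055.1111
  (44 - 42.6667)^2 = 1.7778
  (45 - 42.6667)^2 = 5.4444
  (21 - 42.6667)^2 = 469.4444
  (99 - 42.6667)^2 = 3173.4444
  (74 - 42.6667)^2 = 981.7778
  (18 - 42.6667)^2 = 608.4444
  (5 - 42.6667)^2 = 1418.7778
  (2 - 42.6667)^2 = 1653.7778
  (89 - 42.6667)^2 = 2146.7778
Step 3: Sum of squared deviations = 14220.6667
Step 4: Sample variance = 14220.6667 / 11 = 1292.7879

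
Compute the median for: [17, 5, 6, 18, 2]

6

Step 1: Sort the data in ascending order: [2, 5, 6, 17, 18]
Step 2: The number of values is n = 5.
Step 3: Since n is odd, the median is the middle value at position 3: 6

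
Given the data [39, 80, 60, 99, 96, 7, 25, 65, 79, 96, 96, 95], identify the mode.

96

Step 1: Count the frequency of each value:
  7: appears 1 time(s)
  25: appears 1 time(s)
  39: appears 1 time(s)
  60: appears 1 time(s)
  65: appears 1 time(s)
  79: appears 1 time(s)
  80: appears 1 time(s)
  95: appears 1 time(s)
  96: appears 3 time(s)
  99: appears 1 time(s)
Step 2: The value 96 appears most frequently (3 times).
Step 3: Mode = 96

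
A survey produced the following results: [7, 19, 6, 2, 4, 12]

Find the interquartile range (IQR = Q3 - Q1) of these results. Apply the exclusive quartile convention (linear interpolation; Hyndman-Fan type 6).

10.25

Step 1: Sort the data: [2, 4, 6, 7, 12, 19]
Step 2: n = 6
Step 3: Using the exclusive quartile method:
  Q1 = 3.5
  Q2 (median) = 6.5
  Q3 = 13.75
  IQR = Q3 - Q1 = 13.75 - 3.5 = 10.25
Step 4: IQR = 10.25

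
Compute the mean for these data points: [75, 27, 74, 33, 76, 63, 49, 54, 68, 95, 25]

58.0909

Step 1: Sum all values: 75 + 27 + 74 + 33 + 76 + 63 + 49 + 54 + 68 + 95 + 25 = 639
Step 2: Count the number of values: n = 11
Step 3: Mean = sum / n = 639 / 11 = 58.0909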